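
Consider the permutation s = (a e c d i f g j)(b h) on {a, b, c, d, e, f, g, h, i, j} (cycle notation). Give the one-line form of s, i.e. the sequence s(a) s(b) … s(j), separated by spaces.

e h d i c g j b f a

Reading each image from the cycles: a↦e, b↦h, c↦d, d↦i, e↦c, f↦g, g↦j, h↦b, i↦f, j↦a.
Listing these in domain order gives e h d i c g j b f a.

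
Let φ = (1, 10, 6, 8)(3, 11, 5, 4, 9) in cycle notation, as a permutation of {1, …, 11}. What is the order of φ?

The cycle type of φ is (5, 4, 1, 1).
The order is lcm(5, 4) = 20.

20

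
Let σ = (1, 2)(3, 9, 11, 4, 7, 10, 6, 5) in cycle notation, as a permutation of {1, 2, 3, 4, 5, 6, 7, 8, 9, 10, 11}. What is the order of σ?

8

The cycle type of σ is (8, 2, 1).
The order of σ is the least common multiple of its cycle lengths: lcm(8, 2) = 8.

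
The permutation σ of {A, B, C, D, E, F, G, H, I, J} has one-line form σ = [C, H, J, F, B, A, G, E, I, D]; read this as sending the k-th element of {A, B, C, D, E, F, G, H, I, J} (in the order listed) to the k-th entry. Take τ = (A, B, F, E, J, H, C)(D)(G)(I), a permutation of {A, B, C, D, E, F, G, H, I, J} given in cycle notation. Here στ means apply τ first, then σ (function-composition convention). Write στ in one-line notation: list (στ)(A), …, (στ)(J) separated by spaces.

H A C F D B G J I E

For each element, apply τ then σ: A → B → H; B → F → A; C → A → C; D → D → F; E → J → D; F → E → B; G → G → G; H → C → J; I → I → I; J → H → E.
So στ in one-line form is H A C F D B G J I E.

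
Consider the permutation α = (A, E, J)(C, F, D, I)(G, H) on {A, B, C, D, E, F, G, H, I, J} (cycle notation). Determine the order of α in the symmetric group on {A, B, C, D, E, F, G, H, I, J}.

The cycle type of α is (4, 3, 2, 1).
The order of α is the least common multiple of its cycle lengths: lcm(4, 3, 2) = 12.

12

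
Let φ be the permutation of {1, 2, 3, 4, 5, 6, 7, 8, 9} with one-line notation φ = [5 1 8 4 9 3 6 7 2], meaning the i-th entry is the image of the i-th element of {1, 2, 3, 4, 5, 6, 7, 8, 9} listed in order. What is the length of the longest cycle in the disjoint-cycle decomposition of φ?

Decomposing into disjoint cycles gives (1, 5, 9, 2)(3, 8, 7, 6); the longest has length 4.

4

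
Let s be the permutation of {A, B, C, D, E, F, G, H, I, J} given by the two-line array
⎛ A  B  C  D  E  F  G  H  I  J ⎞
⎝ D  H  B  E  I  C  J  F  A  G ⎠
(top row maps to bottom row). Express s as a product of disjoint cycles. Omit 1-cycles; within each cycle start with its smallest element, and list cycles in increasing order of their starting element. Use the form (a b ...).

Start at A and follow images: A → D → E → I → A, giving the cycle (A D E I).
Continuing from each remaining unvisited element yields (A D E I)(B H F C)(G J).

(A D E I)(B H F C)(G J)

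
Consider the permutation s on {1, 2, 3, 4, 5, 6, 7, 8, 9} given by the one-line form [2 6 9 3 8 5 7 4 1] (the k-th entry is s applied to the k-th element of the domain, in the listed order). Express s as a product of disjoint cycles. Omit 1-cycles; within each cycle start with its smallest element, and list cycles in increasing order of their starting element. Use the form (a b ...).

(1 2 6 5 8 4 3 9)

Start at 1 and follow images: 1 → 2 → 6 → 5 → 8 → 4 → 3 → 9 → 1, giving the cycle (1 2 6 5 8 4 3 9).
Repeating from the next unused element and collecting all non-trivial cycles gives (1 2 6 5 8 4 3 9).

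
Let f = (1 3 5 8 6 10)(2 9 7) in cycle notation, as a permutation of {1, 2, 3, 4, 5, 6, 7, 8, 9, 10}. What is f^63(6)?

3

6 lies in the 6-cycle (1 3 5 8 6 10).
Powers repeat with period 6 on this cycle, and 63 mod 6 = 3, so f^63(6) = f^3(6).
Stepping 3 places around the cycle: 6 → 10 → 1 → 3.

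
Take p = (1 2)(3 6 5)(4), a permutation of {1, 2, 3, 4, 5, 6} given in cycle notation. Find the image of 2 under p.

1

2 appears in (1 2); the next entry (wrapping around) is 1.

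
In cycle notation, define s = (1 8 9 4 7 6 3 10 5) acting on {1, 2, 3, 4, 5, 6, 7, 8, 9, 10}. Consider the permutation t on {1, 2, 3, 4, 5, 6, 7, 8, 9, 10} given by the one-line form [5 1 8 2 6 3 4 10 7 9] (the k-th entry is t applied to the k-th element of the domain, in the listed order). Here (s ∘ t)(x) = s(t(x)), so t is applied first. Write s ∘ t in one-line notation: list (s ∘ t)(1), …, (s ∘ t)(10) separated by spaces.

(s ∘ t)(x) = s(t(x)). Computing each image: s(t(1)) = s(5) = 1, s(t(2)) = s(1) = 8, s(t(3)) = s(8) = 9, s(t(4)) = s(2) = 2, s(t(5)) = s(6) = 3, s(t(6)) = s(3) = 10, s(t(7)) = s(4) = 7, s(t(8)) = s(10) = 5, s(t(9)) = s(7) = 6, s(t(10)) = s(9) = 4.
Hence s ∘ t = [1 8 9 2 3 10 7 5 6 4].

1 8 9 2 3 10 7 5 6 4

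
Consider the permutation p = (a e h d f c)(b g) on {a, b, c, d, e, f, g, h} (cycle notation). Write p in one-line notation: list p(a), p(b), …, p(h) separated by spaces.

e g a f h c b d

Each element maps to the next entry in its cycle (wrapping to the front): a↦e, b↦g, c↦a, d↦f, e↦h, f↦c, g↦b, h↦d.
Listing these in domain order gives e g a f h c b d.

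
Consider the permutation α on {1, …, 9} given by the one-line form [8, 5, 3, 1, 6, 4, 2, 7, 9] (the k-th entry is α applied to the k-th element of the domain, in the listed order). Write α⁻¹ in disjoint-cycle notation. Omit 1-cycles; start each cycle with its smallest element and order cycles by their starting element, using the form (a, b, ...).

(1, 4, 6, 5, 2, 7, 8)

The cycle decomposition of α is (1, 8, 7, 2, 5, 6, 4).
Reversing each cycle (and rotating so the smallest element leads) gives α⁻¹ = (1, 4, 6, 5, 2, 7, 8).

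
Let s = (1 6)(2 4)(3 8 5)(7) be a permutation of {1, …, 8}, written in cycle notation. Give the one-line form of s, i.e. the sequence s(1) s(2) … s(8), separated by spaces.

Each element maps to the next entry in its cycle (wrapping to the front): 1↦6, 2↦4, 3↦8, 4↦2, 5↦3, 6↦1, 7↦7, 8↦5.
So the one-line form is 6 4 8 2 3 1 7 5.

6 4 8 2 3 1 7 5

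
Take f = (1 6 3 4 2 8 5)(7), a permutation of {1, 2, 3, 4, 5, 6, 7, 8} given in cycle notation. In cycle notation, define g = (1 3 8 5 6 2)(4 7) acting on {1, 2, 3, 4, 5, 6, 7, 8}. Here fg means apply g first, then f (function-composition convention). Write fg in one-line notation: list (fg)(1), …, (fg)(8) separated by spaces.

Chase each element through g then f: 1 → 3 → 4; 2 → 1 → 6; 3 → 8 → 5; 4 → 7 → 7; 5 → 6 → 3; 6 → 2 → 8; 7 → 4 → 2; 8 → 5 → 1.
Collecting the images, fg = [4 6 5 7 3 8 2 1].

4 6 5 7 3 8 2 1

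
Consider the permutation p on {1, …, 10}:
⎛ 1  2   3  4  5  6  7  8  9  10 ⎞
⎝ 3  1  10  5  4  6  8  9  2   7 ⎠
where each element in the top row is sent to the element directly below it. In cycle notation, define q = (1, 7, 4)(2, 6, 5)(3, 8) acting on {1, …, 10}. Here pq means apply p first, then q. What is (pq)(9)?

6

(pq)(9) = q(p(9)). p(9) = 2, then q(2) = 6. So (pq)(9) = 6.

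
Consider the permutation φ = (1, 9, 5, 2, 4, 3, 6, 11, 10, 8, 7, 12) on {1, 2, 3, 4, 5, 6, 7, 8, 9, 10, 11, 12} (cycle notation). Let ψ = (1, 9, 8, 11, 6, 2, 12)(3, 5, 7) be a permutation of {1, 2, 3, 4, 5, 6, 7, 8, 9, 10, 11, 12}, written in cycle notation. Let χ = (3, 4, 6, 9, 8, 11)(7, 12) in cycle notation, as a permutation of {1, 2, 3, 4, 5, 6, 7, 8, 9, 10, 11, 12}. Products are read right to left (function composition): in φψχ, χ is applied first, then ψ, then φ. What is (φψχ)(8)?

Chase 8: χ(8) = 11; ψ(11) = 6; φ(6) = 11. Hence (φψχ)(8) = 11.

11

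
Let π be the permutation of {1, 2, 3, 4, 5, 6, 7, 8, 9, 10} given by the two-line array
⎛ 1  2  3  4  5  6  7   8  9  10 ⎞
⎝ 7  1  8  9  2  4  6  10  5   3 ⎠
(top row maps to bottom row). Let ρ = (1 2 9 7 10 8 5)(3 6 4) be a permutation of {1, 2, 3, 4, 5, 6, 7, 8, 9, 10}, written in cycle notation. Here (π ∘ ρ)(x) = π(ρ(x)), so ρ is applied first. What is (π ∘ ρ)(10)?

ρ(10) = 8, then π(8) = 10; composing gives (π ∘ ρ)(10) = 10.

10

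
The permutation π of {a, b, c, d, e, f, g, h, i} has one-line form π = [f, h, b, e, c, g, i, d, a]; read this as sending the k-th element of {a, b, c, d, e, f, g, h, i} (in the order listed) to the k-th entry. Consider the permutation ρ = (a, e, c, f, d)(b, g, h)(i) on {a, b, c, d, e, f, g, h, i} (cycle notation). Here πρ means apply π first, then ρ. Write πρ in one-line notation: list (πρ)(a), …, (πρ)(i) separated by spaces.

Chase each element through π then ρ: a → f → d; b → h → b; c → b → g; d → e → c; e → c → f; f → g → h; g → i → i; h → d → a; i → a → e.
So πρ in one-line form is d b g c f h i a e.

d b g c f h i a e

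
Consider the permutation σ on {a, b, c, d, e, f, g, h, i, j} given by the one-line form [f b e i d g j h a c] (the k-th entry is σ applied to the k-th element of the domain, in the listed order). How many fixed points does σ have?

The fixed points (elements with σ(x) = x) are {b, h}, so there are 2.

2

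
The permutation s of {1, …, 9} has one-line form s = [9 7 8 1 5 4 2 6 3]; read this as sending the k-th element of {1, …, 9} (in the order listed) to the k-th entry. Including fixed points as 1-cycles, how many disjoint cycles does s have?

The cycle decomposition is (1 9 3 8 6 4)(2 7)(5), which has 3 cycles (counting 1-cycles).

3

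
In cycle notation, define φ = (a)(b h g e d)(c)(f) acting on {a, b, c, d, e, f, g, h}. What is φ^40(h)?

h

h lies in the 5-cycle (b h g e d).
Since the cycle has length 5, φ^40 acts on it the same as φ^0 (40 mod 5 = 0).
So φ^40(h) = h.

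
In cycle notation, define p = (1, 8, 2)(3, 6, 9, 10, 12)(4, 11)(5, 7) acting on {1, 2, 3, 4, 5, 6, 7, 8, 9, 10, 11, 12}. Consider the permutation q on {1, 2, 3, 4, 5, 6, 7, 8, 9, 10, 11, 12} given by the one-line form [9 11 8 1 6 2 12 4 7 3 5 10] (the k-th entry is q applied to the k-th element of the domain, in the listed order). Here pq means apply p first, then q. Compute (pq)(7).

(pq)(7) = q(p(7)). p(7) = 5, then q(5) = 6. So (pq)(7) = 6.

6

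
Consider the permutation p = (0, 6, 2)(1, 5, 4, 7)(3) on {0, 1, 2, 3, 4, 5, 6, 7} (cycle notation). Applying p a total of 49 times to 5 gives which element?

5 lies in the 4-cycle (1, 5, 4, 7).
Since the cycle has length 4, p^49 acts on it the same as p^1 (49 mod 4 = 1).
Advancing 1 step from 5: 5 → 4.

4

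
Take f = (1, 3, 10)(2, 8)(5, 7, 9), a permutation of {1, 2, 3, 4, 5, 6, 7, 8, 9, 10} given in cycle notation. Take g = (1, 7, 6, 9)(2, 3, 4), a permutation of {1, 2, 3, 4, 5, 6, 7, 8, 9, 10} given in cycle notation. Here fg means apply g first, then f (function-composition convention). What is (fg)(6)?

5

(fg)(6) = f(g(6)). g(6) = 9, then f(9) = 5. So (fg)(6) = 5.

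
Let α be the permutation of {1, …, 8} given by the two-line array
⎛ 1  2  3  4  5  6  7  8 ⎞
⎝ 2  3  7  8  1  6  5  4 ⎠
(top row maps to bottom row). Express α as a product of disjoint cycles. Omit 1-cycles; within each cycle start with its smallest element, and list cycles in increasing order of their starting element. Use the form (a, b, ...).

(1, 2, 3, 7, 5)(4, 8)

From 1: 1 → 2 → 3 → 7 → 5 → 1, closing the cycle (1, 2, 3, 7, 5).
Continuing from each remaining unvisited element yields (1, 2, 3, 7, 5)(4, 8).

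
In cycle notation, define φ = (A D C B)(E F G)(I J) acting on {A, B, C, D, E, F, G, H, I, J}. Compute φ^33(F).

F

F lies in the 3-cycle (E F G).
Powers repeat with period 3 on this cycle, and 33 mod 3 = 0, so φ^33(F) = φ^0(F).
So φ^33(F) = F.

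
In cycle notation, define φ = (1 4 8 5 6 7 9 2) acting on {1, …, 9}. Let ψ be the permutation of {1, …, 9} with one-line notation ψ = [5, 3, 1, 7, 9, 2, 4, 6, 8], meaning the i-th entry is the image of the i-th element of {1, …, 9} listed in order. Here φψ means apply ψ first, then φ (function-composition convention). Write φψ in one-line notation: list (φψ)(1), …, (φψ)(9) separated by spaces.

6 3 4 9 2 1 8 7 5

(φψ)(x) = φ(ψ(x)). Computing each image: φ(ψ(1)) = φ(5) = 6, φ(ψ(2)) = φ(3) = 3, φ(ψ(3)) = φ(1) = 4, φ(ψ(4)) = φ(7) = 9, φ(ψ(5)) = φ(9) = 2, φ(ψ(6)) = φ(2) = 1, φ(ψ(7)) = φ(4) = 8, φ(ψ(8)) = φ(6) = 7, φ(ψ(9)) = φ(8) = 5.
Hence φψ = [6 3 4 9 2 1 8 7 5].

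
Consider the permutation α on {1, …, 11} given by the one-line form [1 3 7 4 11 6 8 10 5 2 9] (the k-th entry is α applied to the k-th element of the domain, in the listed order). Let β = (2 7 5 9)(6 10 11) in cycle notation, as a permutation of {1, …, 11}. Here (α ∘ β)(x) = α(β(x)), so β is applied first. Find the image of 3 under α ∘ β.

β(3) = 3, then α(3) = 7; composing gives (α ∘ β)(3) = 7.

7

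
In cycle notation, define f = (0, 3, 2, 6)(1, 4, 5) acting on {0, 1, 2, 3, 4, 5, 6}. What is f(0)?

3

Within (0, 3, 2, 6), 0 ↦ 3.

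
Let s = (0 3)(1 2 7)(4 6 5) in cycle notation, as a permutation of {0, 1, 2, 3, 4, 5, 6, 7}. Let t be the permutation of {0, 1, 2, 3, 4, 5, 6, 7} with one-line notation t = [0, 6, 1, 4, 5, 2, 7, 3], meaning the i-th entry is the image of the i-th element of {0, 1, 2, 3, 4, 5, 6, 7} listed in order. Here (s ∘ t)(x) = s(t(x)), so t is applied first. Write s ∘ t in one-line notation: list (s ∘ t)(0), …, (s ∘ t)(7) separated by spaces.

For each element, apply t then s: 0 → 0 → 3; 1 → 6 → 5; 2 → 1 → 2; 3 → 4 → 6; 4 → 5 → 4; 5 → 2 → 7; 6 → 7 → 1; 7 → 3 → 0.
So s ∘ t in one-line form is 3 5 2 6 4 7 1 0.

3 5 2 6 4 7 1 0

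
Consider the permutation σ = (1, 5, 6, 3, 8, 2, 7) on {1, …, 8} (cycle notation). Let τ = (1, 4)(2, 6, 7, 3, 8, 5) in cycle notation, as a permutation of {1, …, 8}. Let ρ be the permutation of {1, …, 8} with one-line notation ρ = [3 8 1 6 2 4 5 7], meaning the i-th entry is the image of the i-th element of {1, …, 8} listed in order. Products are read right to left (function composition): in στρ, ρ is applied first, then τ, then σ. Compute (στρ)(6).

5

(στρ)(6) = σ(τ(ρ(6))). ρ(6) = 4, then τ(4) = 1, then σ(1) = 5, so the result is 5.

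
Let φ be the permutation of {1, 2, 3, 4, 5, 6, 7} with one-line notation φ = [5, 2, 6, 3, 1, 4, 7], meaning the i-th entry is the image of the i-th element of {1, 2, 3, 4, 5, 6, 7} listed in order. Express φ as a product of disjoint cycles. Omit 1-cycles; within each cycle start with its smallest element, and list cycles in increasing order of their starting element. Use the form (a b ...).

From 1: 1 → 5 → 1, closing the cycle (1 5).
Repeating from the next unused element and collecting all non-trivial cycles gives (1 5)(3 6 4).

(1 5)(3 6 4)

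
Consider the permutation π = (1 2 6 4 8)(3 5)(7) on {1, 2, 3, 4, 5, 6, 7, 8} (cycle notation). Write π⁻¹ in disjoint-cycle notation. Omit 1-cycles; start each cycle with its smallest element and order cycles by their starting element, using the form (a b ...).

(1 8 4 6 2)(3 5)

Inverting a permutation written in cycle notation just reverses the order within every cycle.
Reversing each cycle of π and rotating so the smallest element leads gives (1 8 4 6 2)(3 5).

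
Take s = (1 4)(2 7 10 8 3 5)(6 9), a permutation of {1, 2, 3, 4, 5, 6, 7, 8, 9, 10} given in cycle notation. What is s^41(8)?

8 lies in the 6-cycle (2 7 10 8 3 5).
Since the cycle has length 6, s^41 acts on it the same as s^5 (41 mod 6 = 5).
Stepping 5 places around the cycle: 8 → 3 → 5 → 2 → 7 → 10.

10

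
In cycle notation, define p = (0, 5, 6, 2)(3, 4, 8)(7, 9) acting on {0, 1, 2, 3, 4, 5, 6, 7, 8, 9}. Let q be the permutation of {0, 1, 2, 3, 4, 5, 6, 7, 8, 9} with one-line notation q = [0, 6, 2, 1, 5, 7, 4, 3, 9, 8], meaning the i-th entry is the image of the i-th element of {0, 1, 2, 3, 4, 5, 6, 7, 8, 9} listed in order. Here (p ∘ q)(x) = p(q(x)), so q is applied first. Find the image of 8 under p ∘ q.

7

q(8) = 9, then p(9) = 7; composing gives (p ∘ q)(8) = 7.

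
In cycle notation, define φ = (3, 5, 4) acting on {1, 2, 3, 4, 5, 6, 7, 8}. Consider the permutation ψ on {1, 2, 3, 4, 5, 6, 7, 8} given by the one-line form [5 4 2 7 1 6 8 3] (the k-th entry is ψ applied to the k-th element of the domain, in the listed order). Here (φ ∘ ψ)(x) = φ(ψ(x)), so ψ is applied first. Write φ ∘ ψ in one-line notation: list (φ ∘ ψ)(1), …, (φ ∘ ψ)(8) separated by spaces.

(φ ∘ ψ)(x) = φ(ψ(x)). Computing each image: φ(ψ(1)) = φ(5) = 4, φ(ψ(2)) = φ(4) = 3, φ(ψ(3)) = φ(2) = 2, φ(ψ(4)) = φ(7) = 7, φ(ψ(5)) = φ(1) = 1, φ(ψ(6)) = φ(6) = 6, φ(ψ(7)) = φ(8) = 8, φ(ψ(8)) = φ(3) = 5.
Hence φ ∘ ψ = [4 3 2 7 1 6 8 5].

4 3 2 7 1 6 8 5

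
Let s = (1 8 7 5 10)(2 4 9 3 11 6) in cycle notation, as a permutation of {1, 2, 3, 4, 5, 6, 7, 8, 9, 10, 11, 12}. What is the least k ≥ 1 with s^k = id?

30

The cycle type of s is (6, 5, 1).
The order is lcm(6, 5) = 30.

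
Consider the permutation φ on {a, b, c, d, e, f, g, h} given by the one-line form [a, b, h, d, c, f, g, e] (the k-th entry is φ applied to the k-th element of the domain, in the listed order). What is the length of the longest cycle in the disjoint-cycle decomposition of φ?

Decomposing into disjoint cycles gives (c h e); the longest has length 3.

3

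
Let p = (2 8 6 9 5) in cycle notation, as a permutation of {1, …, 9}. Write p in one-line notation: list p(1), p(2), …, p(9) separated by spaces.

1 8 3 4 2 9 7 6 5

Reading each image from the cycles: 1→1, 2→8, 3→3, 4→4, 5→2, 6→9, 7→7, 8→6, 9→5.
Listing these in domain order gives 1 8 3 4 2 9 7 6 5.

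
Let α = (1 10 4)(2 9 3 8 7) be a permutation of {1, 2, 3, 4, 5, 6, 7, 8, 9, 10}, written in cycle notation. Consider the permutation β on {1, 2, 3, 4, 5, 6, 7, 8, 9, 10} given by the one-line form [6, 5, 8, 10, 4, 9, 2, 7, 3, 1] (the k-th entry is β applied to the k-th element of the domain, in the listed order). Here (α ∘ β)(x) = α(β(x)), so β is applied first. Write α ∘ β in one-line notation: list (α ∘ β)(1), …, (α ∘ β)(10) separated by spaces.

6 5 7 4 1 3 9 2 8 10

(α ∘ β)(x) = α(β(x)). Computing each image: α(β(1)) = α(6) = 6, α(β(2)) = α(5) = 5, α(β(3)) = α(8) = 7, α(β(4)) = α(10) = 4, α(β(5)) = α(4) = 1, α(β(6)) = α(9) = 3, α(β(7)) = α(2) = 9, α(β(8)) = α(7) = 2, α(β(9)) = α(3) = 8, α(β(10)) = α(1) = 10.
Hence α ∘ β = [6 5 7 4 1 3 9 2 8 10].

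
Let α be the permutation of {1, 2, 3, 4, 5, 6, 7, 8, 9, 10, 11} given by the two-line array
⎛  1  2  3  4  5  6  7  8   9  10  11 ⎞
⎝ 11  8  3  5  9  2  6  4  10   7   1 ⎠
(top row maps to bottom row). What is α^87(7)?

10

Tracing 7 → 6 → … returns to 7 after 8 steps, so 7 lies in an 8-cycle (2, 8, 4, 5, 9, 10, 7, 6).
On an 8-cycle, α^8 is the identity, so α^87 = α^7 there (87 ≡ 7 mod 8).
Advancing 7 steps from 7: 7 → 6 → 2 → 8 → 4 → 5 → 9 → 10.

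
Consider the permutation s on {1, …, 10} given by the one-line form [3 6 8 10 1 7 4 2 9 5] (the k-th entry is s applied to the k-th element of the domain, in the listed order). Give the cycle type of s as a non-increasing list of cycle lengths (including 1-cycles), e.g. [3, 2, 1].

[9, 1]

The disjoint cycles are (1 3 8 2 6 7 4 10 5)(9), with lengths 9, 1 in non-increasing order.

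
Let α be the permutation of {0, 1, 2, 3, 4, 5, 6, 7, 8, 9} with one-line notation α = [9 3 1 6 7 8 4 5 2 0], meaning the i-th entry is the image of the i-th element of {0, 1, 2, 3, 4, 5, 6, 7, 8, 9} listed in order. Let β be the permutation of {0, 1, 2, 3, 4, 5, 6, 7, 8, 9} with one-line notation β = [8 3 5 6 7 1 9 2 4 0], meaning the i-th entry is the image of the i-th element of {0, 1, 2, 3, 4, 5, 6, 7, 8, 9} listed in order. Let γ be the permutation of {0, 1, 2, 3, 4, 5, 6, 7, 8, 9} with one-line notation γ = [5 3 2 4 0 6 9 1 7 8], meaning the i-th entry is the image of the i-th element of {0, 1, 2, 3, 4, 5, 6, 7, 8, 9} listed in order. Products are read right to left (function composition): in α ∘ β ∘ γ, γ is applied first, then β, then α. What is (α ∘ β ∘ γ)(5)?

0

Chase 5: γ(5) = 6; β(6) = 9; α(9) = 0. Hence (α ∘ β ∘ γ)(5) = 0.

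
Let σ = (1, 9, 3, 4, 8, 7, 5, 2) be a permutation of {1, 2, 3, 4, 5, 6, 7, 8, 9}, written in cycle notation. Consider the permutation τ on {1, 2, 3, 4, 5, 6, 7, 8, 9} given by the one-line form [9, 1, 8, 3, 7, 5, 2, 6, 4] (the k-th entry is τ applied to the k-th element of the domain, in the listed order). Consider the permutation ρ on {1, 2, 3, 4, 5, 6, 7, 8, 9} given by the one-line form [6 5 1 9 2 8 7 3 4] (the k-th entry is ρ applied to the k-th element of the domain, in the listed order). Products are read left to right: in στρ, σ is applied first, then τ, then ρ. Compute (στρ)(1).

9

Apply the permutations in order: σ(1) = 9, then τ(9) = 4, then ρ(4) = 9. So (στρ)(1) = 9.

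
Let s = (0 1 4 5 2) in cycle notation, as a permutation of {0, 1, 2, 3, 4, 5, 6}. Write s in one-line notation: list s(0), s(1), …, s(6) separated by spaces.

1 4 0 3 5 2 6

Reading each image from the cycles: 0↦1, 1↦4, 2↦0, 3↦3, 4↦5, 5↦2, 6↦6.
So the one-line form is 1 4 0 3 5 2 6.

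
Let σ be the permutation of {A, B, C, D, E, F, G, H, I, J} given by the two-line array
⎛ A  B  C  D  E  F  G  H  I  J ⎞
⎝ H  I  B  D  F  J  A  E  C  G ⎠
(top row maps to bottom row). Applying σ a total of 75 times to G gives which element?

Tracing G → A → … returns to G after 6 steps, so G lies in a 6-cycle (A, H, E, F, J, G).
On a 6-cycle, σ^6 is the identity, so σ^75 = σ^3 there (75 ≡ 3 mod 6).
Advancing 3 steps from G: G → A → H → E.

E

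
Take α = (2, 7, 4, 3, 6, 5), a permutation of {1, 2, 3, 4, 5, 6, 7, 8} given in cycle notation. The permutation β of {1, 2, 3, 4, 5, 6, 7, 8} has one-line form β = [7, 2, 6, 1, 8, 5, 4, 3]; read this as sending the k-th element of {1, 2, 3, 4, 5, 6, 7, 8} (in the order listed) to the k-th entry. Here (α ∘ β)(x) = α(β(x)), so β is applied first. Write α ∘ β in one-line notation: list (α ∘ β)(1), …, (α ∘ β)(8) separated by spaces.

4 7 5 1 8 2 3 6

(α ∘ β)(x) = α(β(x)). Computing each image: α(β(1)) = α(7) = 4, α(β(2)) = α(2) = 7, α(β(3)) = α(6) = 5, α(β(4)) = α(1) = 1, α(β(5)) = α(8) = 8, α(β(6)) = α(5) = 2, α(β(7)) = α(4) = 3, α(β(8)) = α(3) = 6.
Hence α ∘ β = [4 7 5 1 8 2 3 6].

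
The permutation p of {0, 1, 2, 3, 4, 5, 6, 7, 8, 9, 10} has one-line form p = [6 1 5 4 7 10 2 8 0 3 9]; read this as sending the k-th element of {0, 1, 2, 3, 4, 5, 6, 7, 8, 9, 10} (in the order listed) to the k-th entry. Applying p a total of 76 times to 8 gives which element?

Tracing 8 → 0 → … returns to 8 after 10 steps, so 8 lies in a 10-cycle (0, 6, 2, 5, 10, 9, 3, 4, 7, 8).
Since the cycle has length 10, p^76 acts on it the same as p^6 (76 mod 10 = 6).
Advancing 6 steps from 8: 8 → 0 → 6 → 2 → 5 → 10 → 9.

9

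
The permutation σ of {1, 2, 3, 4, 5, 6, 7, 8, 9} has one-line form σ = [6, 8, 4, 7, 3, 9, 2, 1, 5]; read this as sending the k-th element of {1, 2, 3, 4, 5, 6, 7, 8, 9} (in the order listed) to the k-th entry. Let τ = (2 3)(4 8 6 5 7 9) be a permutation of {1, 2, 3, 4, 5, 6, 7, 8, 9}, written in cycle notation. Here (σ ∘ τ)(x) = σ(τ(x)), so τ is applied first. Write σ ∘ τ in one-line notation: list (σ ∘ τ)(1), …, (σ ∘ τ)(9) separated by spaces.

(σ ∘ τ)(x) = σ(τ(x)). Computing each image: σ(τ(1)) = σ(1) = 6, σ(τ(2)) = σ(3) = 4, σ(τ(3)) = σ(2) = 8, σ(τ(4)) = σ(8) = 1, σ(τ(5)) = σ(7) = 2, σ(τ(6)) = σ(5) = 3, σ(τ(7)) = σ(9) = 5, σ(τ(8)) = σ(6) = 9, σ(τ(9)) = σ(4) = 7.
Hence σ ∘ τ = [6 4 8 1 2 3 5 9 7].

6 4 8 1 2 3 5 9 7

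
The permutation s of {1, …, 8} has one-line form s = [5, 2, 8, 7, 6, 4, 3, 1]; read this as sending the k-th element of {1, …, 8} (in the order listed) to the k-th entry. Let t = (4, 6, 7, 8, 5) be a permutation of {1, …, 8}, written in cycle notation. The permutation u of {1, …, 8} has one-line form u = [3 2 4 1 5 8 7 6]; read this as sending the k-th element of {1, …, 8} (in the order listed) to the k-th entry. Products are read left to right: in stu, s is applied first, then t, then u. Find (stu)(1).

1

Chase 1: s(1) = 5; t(5) = 4; u(4) = 1. Hence (stu)(1) = 1.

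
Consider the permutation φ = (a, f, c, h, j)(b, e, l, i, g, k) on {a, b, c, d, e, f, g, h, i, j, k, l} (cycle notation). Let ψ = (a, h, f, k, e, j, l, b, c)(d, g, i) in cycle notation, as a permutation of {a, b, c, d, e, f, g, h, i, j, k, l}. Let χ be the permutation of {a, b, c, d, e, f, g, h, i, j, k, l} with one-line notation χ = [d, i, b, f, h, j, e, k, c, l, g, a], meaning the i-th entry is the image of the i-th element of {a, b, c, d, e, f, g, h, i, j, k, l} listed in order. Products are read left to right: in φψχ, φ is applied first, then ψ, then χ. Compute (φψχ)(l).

Apply the permutations in order: φ(l) = i, then ψ(i) = d, then χ(d) = f. So (φψχ)(l) = f.

f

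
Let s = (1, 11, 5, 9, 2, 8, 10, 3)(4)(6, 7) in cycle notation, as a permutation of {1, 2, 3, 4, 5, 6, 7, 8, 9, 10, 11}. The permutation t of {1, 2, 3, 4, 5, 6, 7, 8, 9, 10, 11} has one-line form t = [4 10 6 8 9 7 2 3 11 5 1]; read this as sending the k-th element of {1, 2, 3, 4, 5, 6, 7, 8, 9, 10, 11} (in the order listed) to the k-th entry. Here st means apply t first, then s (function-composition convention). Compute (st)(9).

5

First apply t: t(9) = 11, then s(11) = 5. Thus (st)(9) = 5.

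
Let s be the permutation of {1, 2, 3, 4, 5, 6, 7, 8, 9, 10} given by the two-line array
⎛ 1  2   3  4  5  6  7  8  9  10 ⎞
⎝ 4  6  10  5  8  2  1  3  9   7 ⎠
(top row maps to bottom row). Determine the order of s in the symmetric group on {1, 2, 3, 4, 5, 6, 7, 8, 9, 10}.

14

The disjoint-cycle form of s has cycle lengths 7, 2, 1.
The order is lcm(7, 2) = 14.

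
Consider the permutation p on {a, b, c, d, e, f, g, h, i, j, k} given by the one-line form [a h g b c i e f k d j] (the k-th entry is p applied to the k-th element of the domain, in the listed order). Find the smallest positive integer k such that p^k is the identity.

21

Decomposing into disjoint cycles gives cycle lengths 7, 3, 1.
Since disjoint cycles commute, ord(p) = lcm(7, 3) = 21.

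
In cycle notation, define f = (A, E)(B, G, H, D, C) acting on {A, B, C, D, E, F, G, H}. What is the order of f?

The disjoint cycles have lengths 5, 2, 1.
Since disjoint cycles commute, ord(f) = lcm(5, 2) = 10.

10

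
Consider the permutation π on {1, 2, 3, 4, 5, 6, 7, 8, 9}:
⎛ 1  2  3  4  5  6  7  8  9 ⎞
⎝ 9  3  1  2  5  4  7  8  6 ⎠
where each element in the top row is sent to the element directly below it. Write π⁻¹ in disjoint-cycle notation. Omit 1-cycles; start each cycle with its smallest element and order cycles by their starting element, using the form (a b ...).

First write π in disjoint cycles: (1 9 6 4 2 3).
The inverse reverses every cycle; in canonical form, π⁻¹ = (1 3 2 4 6 9).

(1 3 2 4 6 9)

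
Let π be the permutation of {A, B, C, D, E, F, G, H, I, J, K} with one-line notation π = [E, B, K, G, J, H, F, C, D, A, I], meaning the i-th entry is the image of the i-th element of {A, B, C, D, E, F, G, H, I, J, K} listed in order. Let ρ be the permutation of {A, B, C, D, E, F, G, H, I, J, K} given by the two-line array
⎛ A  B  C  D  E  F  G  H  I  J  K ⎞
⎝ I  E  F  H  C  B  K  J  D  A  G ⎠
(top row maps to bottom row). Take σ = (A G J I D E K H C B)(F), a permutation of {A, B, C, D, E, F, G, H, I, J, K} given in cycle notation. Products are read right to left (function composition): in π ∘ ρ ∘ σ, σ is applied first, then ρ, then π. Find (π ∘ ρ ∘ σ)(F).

Chase F: σ(F) = F; ρ(F) = B; π(B) = B. Hence (π ∘ ρ ∘ σ)(F) = B.

B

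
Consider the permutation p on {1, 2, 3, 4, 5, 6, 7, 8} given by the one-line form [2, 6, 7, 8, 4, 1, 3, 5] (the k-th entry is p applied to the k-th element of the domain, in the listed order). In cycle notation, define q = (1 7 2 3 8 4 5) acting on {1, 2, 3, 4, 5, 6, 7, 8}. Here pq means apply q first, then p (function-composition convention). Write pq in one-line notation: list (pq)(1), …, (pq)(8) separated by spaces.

(pq)(x) = p(q(x)). Computing each image: p(q(1)) = p(7) = 3, p(q(2)) = p(3) = 7, p(q(3)) = p(8) = 5, p(q(4)) = p(5) = 4, p(q(5)) = p(1) = 2, p(q(6)) = p(6) = 1, p(q(7)) = p(2) = 6, p(q(8)) = p(4) = 8.
Hence pq = [3 7 5 4 2 1 6 8].

3 7 5 4 2 1 6 8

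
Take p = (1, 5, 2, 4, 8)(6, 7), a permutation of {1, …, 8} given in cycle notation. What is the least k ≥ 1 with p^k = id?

The disjoint cycles have lengths 5, 2, 1.
The order is lcm(5, 2) = 10.

10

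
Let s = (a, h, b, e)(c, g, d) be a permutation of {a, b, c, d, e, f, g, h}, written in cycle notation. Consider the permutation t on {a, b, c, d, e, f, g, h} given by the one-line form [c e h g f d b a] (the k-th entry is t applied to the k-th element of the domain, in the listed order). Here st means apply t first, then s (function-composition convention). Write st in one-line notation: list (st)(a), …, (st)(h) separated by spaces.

g a b d f c e h

(st)(x) = s(t(x)). Computing each image: s(t(a)) = s(c) = g, s(t(b)) = s(e) = a, s(t(c)) = s(h) = b, s(t(d)) = s(g) = d, s(t(e)) = s(f) = f, s(t(f)) = s(d) = c, s(t(g)) = s(b) = e, s(t(h)) = s(a) = h.
Hence st = [g a b d f c e h].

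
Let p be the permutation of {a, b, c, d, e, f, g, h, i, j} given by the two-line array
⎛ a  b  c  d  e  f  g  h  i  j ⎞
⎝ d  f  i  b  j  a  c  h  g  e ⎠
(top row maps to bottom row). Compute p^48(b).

Tracing b → f → … returns to b after 4 steps, so b lies in a 4-cycle (a d b f).
Since the cycle has length 4, p^48 acts on it the same as p^0 (48 mod 4 = 0).
So p^48(b) = b.

b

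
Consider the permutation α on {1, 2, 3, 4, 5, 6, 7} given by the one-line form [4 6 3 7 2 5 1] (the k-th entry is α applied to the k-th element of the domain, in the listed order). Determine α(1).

4

1 is element number 1 of the domain, and entry number 1 of the one-line form is 4, so α(1) = 4.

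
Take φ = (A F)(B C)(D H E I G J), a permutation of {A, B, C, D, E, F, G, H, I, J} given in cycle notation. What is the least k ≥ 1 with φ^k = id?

The disjoint cycles have lengths 6, 2, 2.
The order is lcm(6, 2, 2) = 6.

6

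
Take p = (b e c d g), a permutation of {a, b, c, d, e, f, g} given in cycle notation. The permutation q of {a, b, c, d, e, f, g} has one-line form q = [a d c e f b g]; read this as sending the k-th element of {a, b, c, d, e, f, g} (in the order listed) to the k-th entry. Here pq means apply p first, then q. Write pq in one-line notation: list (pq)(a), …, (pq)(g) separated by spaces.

a f e g c b d

For each element, apply p then q: a → a → a; b → e → f; c → d → e; d → g → g; e → c → c; f → f → b; g → b → d.
So pq in one-line form is a f e g c b d.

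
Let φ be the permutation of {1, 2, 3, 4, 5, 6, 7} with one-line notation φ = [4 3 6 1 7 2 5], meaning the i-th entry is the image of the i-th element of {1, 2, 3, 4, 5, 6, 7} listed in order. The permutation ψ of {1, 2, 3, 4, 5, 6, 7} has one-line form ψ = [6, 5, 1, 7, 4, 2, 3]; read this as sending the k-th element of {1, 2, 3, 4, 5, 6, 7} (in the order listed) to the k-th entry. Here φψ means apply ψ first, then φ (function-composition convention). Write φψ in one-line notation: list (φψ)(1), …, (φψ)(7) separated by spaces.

2 7 4 5 1 3 6

(φψ)(x) = φ(ψ(x)). Computing each image: φ(ψ(1)) = φ(6) = 2, φ(ψ(2)) = φ(5) = 7, φ(ψ(3)) = φ(1) = 4, φ(ψ(4)) = φ(7) = 5, φ(ψ(5)) = φ(4) = 1, φ(ψ(6)) = φ(2) = 3, φ(ψ(7)) = φ(3) = 6.
Hence φψ = [2 7 4 5 1 3 6].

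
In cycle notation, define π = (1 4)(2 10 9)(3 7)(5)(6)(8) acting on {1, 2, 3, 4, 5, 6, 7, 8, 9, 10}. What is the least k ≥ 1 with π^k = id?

6

The cycle type of π is (3, 2, 2, 1, 1, 1).
The order of π is the least common multiple of its cycle lengths: lcm(3, 2, 2) = 6.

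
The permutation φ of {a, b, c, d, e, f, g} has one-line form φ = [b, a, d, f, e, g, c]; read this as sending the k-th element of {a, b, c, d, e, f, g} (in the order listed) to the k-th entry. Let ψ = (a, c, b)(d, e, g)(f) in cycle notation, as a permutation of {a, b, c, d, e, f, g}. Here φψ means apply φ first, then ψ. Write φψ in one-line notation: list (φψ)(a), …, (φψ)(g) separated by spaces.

(φψ)(x) = ψ(φ(x)). Computing each image: ψ(φ(a)) = ψ(b) = a, ψ(φ(b)) = ψ(a) = c, ψ(φ(c)) = ψ(d) = e, ψ(φ(d)) = ψ(f) = f, ψ(φ(e)) = ψ(e) = g, ψ(φ(f)) = ψ(g) = d, ψ(φ(g)) = ψ(c) = b.
Hence φψ = [a c e f g d b].

a c e f g d b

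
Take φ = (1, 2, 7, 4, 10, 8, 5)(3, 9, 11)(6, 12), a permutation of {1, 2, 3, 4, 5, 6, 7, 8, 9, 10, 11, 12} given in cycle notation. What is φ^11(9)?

9 lies in the 3-cycle (3, 9, 11).
On a 3-cycle, φ^3 is the identity, so φ^11 = φ^2 there (11 ≡ 2 mod 3).
Stepping 2 places around the cycle: 9 → 11 → 3.

3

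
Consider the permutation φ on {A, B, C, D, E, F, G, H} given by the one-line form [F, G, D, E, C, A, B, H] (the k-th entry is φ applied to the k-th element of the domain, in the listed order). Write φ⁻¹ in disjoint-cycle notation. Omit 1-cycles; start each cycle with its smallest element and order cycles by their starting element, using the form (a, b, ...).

First write φ in disjoint cycles: (A, F)(B, G)(C, D, E).
Reversing each cycle (and rotating so the smallest element leads) gives φ⁻¹ = (A, F)(B, G)(C, E, D).

(A, F)(B, G)(C, E, D)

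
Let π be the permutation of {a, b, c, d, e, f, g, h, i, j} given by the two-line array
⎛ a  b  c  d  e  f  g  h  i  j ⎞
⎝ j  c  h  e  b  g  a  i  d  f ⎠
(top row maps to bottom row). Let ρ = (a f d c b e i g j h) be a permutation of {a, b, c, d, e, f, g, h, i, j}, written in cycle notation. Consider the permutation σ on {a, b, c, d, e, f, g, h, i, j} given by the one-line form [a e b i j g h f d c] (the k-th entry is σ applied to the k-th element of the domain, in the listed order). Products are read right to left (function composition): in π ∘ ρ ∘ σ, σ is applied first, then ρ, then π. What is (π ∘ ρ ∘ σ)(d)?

(π ∘ ρ ∘ σ)(d) = π(ρ(σ(d))). σ(d) = i, then ρ(i) = g, then π(g) = a, so the result is a.

a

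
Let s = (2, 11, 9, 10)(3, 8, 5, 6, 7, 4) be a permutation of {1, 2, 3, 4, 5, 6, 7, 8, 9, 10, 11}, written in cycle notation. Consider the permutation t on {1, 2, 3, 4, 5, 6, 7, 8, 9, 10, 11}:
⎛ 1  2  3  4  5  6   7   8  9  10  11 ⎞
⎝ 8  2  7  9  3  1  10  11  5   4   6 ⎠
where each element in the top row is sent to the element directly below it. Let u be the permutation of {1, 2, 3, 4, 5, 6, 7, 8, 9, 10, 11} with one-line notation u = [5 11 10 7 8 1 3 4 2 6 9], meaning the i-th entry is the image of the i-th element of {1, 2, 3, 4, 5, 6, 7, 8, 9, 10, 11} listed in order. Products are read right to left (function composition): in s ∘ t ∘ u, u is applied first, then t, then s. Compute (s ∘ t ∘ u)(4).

(s ∘ t ∘ u)(4) = s(t(u(4))). u(4) = 7, then t(7) = 10, then s(10) = 2, so the result is 2.

2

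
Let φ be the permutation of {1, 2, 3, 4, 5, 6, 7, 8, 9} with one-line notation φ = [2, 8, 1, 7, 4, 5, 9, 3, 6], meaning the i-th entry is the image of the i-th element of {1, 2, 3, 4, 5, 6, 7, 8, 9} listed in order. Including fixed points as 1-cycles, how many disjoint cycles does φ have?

2

The cycle decomposition is (1 2 8 3)(4 7 9 6 5), which has 2 cycles (counting 1-cycles).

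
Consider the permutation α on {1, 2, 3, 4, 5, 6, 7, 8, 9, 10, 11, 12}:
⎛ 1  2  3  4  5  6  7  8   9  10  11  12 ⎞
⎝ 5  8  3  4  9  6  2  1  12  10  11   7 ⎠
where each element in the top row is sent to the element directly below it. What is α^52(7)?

1

Tracing 7 → 2 → … returns to 7 after 7 steps, so 7 lies in a 7-cycle (1, 5, 9, 12, 7, 2, 8).
Since the cycle has length 7, α^52 acts on it the same as α^3 (52 mod 7 = 3).
Advancing 3 steps from 7: 7 → 2 → 8 → 1.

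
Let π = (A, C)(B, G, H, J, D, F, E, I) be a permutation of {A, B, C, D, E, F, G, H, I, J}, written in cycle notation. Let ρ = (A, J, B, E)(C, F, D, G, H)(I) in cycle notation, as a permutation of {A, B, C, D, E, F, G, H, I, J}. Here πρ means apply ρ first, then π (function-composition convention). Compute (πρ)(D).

H

(πρ)(D) = π(ρ(D)). ρ(D) = G, then π(G) = H. So (πρ)(D) = H.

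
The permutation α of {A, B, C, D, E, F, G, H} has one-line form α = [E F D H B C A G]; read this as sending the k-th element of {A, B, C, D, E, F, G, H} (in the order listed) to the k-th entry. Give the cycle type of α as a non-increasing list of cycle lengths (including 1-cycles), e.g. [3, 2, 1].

The disjoint cycles are (A E B F C D H G), with lengths 8 in non-increasing order.

[8]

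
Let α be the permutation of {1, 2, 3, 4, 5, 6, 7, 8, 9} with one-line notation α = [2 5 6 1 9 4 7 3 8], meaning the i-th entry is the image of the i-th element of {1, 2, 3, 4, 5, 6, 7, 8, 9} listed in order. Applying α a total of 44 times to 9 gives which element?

Tracing 9 → 8 → … returns to 9 after 8 steps, so 9 lies in an 8-cycle (1 2 5 9 8 3 6 4).
Powers repeat with period 8 on this cycle, and 44 mod 8 = 4, so α^44(9) = α^4(9).
Advancing 4 steps from 9: 9 → 8 → 3 → 6 → 4.

4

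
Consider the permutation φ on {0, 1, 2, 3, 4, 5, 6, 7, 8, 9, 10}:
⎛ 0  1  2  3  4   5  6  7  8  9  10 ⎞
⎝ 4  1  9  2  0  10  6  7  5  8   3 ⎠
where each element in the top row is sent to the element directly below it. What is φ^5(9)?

2

Tracing 9 → 8 → … returns to 9 after 6 steps, so 9 lies in a 6-cycle (2, 9, 8, 5, 10, 3).
Stepping 5 places around the cycle: 9 → 8 → 5 → 10 → 3 → 2.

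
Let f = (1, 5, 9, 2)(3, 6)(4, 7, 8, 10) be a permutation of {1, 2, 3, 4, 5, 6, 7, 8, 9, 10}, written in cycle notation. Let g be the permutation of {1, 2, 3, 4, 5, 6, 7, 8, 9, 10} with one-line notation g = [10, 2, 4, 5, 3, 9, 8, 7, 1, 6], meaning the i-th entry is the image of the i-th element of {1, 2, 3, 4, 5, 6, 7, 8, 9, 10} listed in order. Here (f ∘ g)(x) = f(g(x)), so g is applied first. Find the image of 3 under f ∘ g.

7

(f ∘ g)(3) = f(g(3)). g(3) = 4, then f(4) = 7. So (f ∘ g)(3) = 7.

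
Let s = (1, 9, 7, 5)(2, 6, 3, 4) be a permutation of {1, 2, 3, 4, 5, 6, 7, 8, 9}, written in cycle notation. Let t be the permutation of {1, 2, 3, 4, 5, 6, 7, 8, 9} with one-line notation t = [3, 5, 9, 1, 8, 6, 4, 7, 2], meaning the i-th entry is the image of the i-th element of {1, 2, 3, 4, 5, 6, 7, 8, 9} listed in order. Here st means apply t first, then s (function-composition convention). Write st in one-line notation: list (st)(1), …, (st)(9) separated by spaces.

4 1 7 9 8 3 2 5 6

(st)(x) = s(t(x)). Computing each image: s(t(1)) = s(3) = 4, s(t(2)) = s(5) = 1, s(t(3)) = s(9) = 7, s(t(4)) = s(1) = 9, s(t(5)) = s(8) = 8, s(t(6)) = s(6) = 3, s(t(7)) = s(4) = 2, s(t(8)) = s(7) = 5, s(t(9)) = s(2) = 6.
Hence st = [4 1 7 9 8 3 2 5 6].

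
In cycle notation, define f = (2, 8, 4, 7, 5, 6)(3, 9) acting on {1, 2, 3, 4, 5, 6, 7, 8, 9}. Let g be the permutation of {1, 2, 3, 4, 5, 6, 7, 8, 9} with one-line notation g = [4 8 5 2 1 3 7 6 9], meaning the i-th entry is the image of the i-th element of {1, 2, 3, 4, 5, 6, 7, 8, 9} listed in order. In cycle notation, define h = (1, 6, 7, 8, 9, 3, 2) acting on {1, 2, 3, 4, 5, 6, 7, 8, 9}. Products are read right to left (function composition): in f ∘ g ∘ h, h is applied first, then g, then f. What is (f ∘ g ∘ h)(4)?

8

Apply the permutations in order: h(4) = 4, then g(4) = 2, then f(2) = 8. So (f ∘ g ∘ h)(4) = 8.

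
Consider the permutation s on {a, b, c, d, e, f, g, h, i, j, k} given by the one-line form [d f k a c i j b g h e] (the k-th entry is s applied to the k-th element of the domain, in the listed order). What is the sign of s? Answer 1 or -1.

In disjoint-cycle form the cycle lengths are 6, 3, 2.
A cycle is odd iff its length is even; s has 2 even-length cycles, so sgn(s) = (−1)^2 and s is even.

1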